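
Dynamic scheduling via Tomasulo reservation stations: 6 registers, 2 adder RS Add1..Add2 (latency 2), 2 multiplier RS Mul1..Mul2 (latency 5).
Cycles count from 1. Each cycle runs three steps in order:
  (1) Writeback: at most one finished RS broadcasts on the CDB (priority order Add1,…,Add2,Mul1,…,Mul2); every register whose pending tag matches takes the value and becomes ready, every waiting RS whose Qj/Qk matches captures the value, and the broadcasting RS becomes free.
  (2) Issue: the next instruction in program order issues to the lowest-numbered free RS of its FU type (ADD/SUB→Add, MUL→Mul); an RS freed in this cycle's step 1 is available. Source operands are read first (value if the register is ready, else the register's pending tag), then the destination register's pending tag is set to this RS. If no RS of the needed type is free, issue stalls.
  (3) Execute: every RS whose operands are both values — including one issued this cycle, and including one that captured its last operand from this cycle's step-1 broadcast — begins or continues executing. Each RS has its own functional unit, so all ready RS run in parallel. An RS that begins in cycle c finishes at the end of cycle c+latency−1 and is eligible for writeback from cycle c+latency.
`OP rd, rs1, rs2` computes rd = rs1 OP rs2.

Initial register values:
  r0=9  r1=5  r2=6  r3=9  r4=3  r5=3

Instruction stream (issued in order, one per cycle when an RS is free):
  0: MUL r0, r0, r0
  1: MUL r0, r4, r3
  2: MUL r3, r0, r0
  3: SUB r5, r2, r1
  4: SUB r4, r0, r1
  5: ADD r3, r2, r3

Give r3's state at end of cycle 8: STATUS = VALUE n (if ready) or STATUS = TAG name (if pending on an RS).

c1: issue MUL r0<-Mul1 | r0:Mul1,r1:5,r2:6,r3:9,r4:3,r5:3
c2: issue MUL r0<-Mul2 | r0:Mul2,r1:5,r2:6,r3:9,r4:3,r5:3
c3: stall | r0:Mul2,r1:5,r2:6,r3:9,r4:3,r5:3
c4: stall | r0:Mul2,r1:5,r2:6,r3:9,r4:3,r5:3
c5: stall | r0:Mul2,r1:5,r2:6,r3:9,r4:3,r5:3
c6: CDB Mul1=81; issue MUL r3<-Mul1 | r0:Mul2,r1:5,r2:6,r3:Mul1,r4:3,r5:3
c7: CDB Mul2=27; issue SUB r5<-Add1 | r0:27,r1:5,r2:6,r3:Mul1,r4:3,r5:Add1
c8: issue SUB r4<-Add2 | r0:27,r1:5,r2:6,r3:Mul1,r4:Add2,r5:Add1

STATUS = TAG Mul1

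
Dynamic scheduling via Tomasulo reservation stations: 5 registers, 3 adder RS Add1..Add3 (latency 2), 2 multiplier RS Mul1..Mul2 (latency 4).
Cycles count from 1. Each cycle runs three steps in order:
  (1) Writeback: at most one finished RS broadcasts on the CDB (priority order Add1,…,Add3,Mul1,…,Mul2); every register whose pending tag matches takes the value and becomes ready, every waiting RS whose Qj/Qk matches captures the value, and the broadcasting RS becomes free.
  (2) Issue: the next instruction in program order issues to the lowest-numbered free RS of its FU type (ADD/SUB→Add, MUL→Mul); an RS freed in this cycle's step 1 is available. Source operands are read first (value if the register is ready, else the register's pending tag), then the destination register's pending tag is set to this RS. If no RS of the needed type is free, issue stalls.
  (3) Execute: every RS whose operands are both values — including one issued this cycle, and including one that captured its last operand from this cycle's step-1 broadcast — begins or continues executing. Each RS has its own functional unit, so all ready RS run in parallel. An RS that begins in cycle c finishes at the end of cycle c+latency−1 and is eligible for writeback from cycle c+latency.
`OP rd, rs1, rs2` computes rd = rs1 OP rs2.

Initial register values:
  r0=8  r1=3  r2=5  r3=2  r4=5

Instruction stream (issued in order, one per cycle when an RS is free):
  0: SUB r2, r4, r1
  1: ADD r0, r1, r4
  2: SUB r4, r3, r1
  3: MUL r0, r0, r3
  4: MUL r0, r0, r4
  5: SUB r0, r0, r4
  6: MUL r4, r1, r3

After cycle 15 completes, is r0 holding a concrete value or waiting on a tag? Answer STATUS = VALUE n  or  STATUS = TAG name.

STATUS = VALUE -15

cycle 1: issue SUB r2<-Add1 // r0:8,r1:3,r2:Add1,r3:2,r4:5
cycle 2: issue ADD r0<-Add2 // r0:Add2,r1:3,r2:Add1,r3:2,r4:5
cycle 3: CDB Add1=2; issue SUB r4<-Add1 // r0:Add2,r1:3,r2:2,r3:2,r4:Add1
cycle 4: CDB Add2=8; issue MUL r0<-Mul1 // r0:Mul1,r1:3,r2:2,r3:2,r4:Add1
cycle 5: CDB Add1=-1; issue MUL r0<-Mul2 // r0:Mul2,r1:3,r2:2,r3:2,r4:-1
cycle 6: issue SUB r0<-Add1 // r0:Add1,r1:3,r2:2,r3:2,r4:-1
cycle 7: stall // r0:Add1,r1:3,r2:2,r3:2,r4:-1
cycle 8: CDB Mul1=16; issue MUL r4<-Mul1 // r0:Add1,r1:3,r2:2,r3:2,r4:Mul1
cycle 9: - // r0:Add1,r1:3,r2:2,r3:2,r4:Mul1
cycle 10: - // r0:Add1,r1:3,r2:2,r3:2,r4:Mul1
cycle 11: - // r0:Add1,r1:3,r2:2,r3:2,r4:Mul1
cycle 12: CDB Mul1=6 // r0:Add1,r1:3,r2:2,r3:2,r4:6
cycle 13: CDB Mul2=-16 // r0:Add1,r1:3,r2:2,r3:2,r4:6
cycle 14: - // r0:Add1,r1:3,r2:2,r3:2,r4:6
cycle 15: CDB Add1=-15 // r0:-15,r1:3,r2:2,r3:2,r4:6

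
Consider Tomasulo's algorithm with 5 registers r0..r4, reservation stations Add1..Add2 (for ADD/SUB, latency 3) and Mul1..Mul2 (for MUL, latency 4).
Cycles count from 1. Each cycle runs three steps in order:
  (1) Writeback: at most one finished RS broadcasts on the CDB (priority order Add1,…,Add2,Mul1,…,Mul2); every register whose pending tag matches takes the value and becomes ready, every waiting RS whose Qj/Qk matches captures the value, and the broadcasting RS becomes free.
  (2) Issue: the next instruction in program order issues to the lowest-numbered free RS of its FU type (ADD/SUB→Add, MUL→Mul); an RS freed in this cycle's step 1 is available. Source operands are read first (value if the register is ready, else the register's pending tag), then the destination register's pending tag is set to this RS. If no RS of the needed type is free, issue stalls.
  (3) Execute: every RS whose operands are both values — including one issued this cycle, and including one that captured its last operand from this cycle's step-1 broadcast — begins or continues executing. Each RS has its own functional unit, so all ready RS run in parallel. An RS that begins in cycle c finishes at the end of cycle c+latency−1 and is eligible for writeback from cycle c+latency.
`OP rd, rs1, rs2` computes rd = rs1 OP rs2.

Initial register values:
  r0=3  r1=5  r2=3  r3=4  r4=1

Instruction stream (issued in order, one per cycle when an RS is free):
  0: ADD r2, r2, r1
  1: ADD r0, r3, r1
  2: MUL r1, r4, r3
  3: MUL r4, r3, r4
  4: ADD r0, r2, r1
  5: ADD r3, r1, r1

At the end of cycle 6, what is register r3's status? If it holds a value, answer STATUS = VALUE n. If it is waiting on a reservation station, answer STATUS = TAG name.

c1: issue ADD r2<-Add1 | r0:3,r1:5,r2:Add1,r3:4,r4:1
c2: issue ADD r0<-Add2 | r0:Add2,r1:5,r2:Add1,r3:4,r4:1
c3: issue MUL r1<-Mul1 | r0:Add2,r1:Mul1,r2:Add1,r3:4,r4:1
c4: CDB Add1=8; issue MUL r4<-Mul2 | r0:Add2,r1:Mul1,r2:8,r3:4,r4:Mul2
c5: CDB Add2=9; issue ADD r0<-Add1 | r0:Add1,r1:Mul1,r2:8,r3:4,r4:Mul2
c6: issue ADD r3<-Add2 | r0:Add1,r1:Mul1,r2:8,r3:Add2,r4:Mul2

STATUS = TAG Add2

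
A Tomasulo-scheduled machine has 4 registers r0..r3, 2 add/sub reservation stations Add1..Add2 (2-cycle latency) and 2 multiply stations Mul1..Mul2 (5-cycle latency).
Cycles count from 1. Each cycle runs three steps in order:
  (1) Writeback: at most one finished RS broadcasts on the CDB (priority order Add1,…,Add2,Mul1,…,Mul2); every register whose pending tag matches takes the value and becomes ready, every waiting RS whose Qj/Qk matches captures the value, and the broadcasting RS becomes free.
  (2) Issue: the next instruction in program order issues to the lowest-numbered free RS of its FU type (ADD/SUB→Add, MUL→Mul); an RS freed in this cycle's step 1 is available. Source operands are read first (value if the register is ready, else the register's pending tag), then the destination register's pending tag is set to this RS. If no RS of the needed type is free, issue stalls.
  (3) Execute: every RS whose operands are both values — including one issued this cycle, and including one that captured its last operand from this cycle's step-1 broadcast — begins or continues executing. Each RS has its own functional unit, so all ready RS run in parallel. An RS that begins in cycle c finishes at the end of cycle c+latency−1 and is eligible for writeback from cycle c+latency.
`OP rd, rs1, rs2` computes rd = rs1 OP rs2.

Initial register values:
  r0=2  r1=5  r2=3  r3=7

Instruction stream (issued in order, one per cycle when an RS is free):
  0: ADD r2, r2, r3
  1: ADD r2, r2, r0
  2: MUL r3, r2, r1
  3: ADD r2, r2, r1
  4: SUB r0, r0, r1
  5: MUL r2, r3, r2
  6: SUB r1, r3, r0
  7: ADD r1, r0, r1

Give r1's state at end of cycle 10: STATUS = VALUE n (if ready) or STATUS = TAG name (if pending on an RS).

c1: issue ADD r2<-Add1 | r0:2,r1:5,r2:Add1,r3:7
c2: issue ADD r2<-Add2 | r0:2,r1:5,r2:Add2,r3:7
c3: CDB Add1=10; issue MUL r3<-Mul1 | r0:2,r1:5,r2:Add2,r3:Mul1
c4: issue ADD r2<-Add1 | r0:2,r1:5,r2:Add1,r3:Mul1
c5: CDB Add2=12; issue SUB r0<-Add2 | r0:Add2,r1:5,r2:Add1,r3:Mul1
c6: issue MUL r2<-Mul2 | r0:Add2,r1:5,r2:Mul2,r3:Mul1
c7: CDB Add1=17; issue SUB r1<-Add1 | r0:Add2,r1:Add1,r2:Mul2,r3:Mul1
c8: CDB Add2=-3; issue ADD r1<-Add2 | r0:-3,r1:Add2,r2:Mul2,r3:Mul1
c9: - | r0:-3,r1:Add2,r2:Mul2,r3:Mul1
c10: CDB Mul1=60 | r0:-3,r1:Add2,r2:Mul2,r3:60

STATUS = TAG Add2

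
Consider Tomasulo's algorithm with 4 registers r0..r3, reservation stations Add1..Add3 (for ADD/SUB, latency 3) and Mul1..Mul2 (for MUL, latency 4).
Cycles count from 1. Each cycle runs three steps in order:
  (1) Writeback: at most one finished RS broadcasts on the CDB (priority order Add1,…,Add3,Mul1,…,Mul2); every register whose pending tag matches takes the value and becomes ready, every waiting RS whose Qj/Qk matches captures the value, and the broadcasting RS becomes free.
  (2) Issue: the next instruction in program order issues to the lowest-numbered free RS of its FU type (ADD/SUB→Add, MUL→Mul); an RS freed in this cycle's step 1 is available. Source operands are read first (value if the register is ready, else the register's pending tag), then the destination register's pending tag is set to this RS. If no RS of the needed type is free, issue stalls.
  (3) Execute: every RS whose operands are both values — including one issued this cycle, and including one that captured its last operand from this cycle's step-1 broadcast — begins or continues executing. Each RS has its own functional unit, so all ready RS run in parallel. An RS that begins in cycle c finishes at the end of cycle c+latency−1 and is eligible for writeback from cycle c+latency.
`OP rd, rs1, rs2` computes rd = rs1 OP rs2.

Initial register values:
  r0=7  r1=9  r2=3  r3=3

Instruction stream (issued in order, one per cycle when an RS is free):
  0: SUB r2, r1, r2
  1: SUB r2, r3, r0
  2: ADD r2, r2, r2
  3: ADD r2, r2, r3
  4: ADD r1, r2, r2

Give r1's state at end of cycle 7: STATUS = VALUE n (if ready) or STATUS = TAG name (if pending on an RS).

STATUS = TAG Add2

c1: issue SUB r2<-Add1 | r0:7,r1:9,r2:Add1,r3:3
c2: issue SUB r2<-Add2 | r0:7,r1:9,r2:Add2,r3:3
c3: issue ADD r2<-Add3 | r0:7,r1:9,r2:Add3,r3:3
c4: CDB Add1=6; issue ADD r2<-Add1 | r0:7,r1:9,r2:Add1,r3:3
c5: CDB Add2=-4; issue ADD r1<-Add2 | r0:7,r1:Add2,r2:Add1,r3:3
c6: - | r0:7,r1:Add2,r2:Add1,r3:3
c7: - | r0:7,r1:Add2,r2:Add1,r3:3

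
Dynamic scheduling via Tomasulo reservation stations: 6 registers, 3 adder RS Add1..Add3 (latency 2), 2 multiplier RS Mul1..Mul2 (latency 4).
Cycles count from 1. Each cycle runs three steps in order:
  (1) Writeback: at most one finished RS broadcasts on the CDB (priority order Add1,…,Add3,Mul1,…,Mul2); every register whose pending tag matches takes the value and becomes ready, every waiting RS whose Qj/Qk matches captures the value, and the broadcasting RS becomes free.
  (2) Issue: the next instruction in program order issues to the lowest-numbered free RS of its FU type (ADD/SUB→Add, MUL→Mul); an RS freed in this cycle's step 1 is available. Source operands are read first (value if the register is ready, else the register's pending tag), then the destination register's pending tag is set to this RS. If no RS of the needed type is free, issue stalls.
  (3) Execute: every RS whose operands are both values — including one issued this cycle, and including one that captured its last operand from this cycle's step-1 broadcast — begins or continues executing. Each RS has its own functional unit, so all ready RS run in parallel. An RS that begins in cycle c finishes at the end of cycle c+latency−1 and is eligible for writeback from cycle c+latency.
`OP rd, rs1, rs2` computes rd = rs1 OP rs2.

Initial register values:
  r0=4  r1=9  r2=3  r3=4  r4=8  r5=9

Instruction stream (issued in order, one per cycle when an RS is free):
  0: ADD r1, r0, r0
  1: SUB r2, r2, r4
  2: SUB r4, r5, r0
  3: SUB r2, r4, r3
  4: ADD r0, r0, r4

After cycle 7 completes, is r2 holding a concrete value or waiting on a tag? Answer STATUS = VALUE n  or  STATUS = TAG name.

STATUS = TAG Add2

cycle 1: issue ADD r1<-Add1 // r0:4,r1:Add1,r2:3,r3:4,r4:8,r5:9
cycle 2: issue SUB r2<-Add2 // r0:4,r1:Add1,r2:Add2,r3:4,r4:8,r5:9
cycle 3: CDB Add1=8; issue SUB r4<-Add1 // r0:4,r1:8,r2:Add2,r3:4,r4:Add1,r5:9
cycle 4: CDB Add2=-5; issue SUB r2<-Add2 // r0:4,r1:8,r2:Add2,r3:4,r4:Add1,r5:9
cycle 5: CDB Add1=5; issue ADD r0<-Add1 // r0:Add1,r1:8,r2:Add2,r3:4,r4:5,r5:9
cycle 6: - // r0:Add1,r1:8,r2:Add2,r3:4,r4:5,r5:9
cycle 7: CDB Add1=9 // r0:9,r1:8,r2:Add2,r3:4,r4:5,r5:9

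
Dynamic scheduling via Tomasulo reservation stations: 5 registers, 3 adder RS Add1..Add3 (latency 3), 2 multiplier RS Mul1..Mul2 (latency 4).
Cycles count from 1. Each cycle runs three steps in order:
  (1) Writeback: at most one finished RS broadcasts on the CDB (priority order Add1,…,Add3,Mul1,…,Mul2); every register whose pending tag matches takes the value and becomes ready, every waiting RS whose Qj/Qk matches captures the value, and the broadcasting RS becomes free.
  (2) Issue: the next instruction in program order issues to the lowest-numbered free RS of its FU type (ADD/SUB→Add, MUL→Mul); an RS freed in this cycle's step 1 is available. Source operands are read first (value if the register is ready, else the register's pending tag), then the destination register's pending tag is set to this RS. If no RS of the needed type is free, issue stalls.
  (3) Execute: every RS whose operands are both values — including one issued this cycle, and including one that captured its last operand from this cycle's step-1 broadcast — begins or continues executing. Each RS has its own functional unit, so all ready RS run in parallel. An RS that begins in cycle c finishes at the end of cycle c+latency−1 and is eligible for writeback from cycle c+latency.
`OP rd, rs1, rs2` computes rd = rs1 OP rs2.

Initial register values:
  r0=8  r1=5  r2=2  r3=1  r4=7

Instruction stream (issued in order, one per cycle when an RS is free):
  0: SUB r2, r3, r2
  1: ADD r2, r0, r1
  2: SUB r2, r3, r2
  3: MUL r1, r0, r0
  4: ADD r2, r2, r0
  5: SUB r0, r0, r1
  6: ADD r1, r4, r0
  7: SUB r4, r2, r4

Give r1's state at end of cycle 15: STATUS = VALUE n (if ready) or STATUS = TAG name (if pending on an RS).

cycle 1: issue SUB r2<-Add1 // r0:8,r1:5,r2:Add1,r3:1,r4:7
cycle 2: issue ADD r2<-Add2 // r0:8,r1:5,r2:Add2,r3:1,r4:7
cycle 3: issue SUB r2<-Add3 // r0:8,r1:5,r2:Add3,r3:1,r4:7
cycle 4: CDB Add1=-1; issue MUL r1<-Mul1 // r0:8,r1:Mul1,r2:Add3,r3:1,r4:7
cycle 5: CDB Add2=13; issue ADD r2<-Add1 // r0:8,r1:Mul1,r2:Add1,r3:1,r4:7
cycle 6: issue SUB r0<-Add2 // r0:Add2,r1:Mul1,r2:Add1,r3:1,r4:7
cycle 7: stall // r0:Add2,r1:Mul1,r2:Add1,r3:1,r4:7
cycle 8: CDB Add3=-12; issue ADD r1<-Add3 // r0:Add2,r1:Add3,r2:Add1,r3:1,r4:7
cycle 9: CDB Mul1=64; stall // r0:Add2,r1:Add3,r2:Add1,r3:1,r4:7
cycle 10: stall // r0:Add2,r1:Add3,r2:Add1,r3:1,r4:7
cycle 11: CDB Add1=-4; issue SUB r4<-Add1 // r0:Add2,r1:Add3,r2:-4,r3:1,r4:Add1
cycle 12: CDB Add2=-56 // r0:-56,r1:Add3,r2:-4,r3:1,r4:Add1
cycle 13: - // r0:-56,r1:Add3,r2:-4,r3:1,r4:Add1
cycle 14: CDB Add1=-11 // r0:-56,r1:Add3,r2:-4,r3:1,r4:-11
cycle 15: CDB Add3=-49 // r0:-56,r1:-49,r2:-4,r3:1,r4:-11

STATUS = VALUE -49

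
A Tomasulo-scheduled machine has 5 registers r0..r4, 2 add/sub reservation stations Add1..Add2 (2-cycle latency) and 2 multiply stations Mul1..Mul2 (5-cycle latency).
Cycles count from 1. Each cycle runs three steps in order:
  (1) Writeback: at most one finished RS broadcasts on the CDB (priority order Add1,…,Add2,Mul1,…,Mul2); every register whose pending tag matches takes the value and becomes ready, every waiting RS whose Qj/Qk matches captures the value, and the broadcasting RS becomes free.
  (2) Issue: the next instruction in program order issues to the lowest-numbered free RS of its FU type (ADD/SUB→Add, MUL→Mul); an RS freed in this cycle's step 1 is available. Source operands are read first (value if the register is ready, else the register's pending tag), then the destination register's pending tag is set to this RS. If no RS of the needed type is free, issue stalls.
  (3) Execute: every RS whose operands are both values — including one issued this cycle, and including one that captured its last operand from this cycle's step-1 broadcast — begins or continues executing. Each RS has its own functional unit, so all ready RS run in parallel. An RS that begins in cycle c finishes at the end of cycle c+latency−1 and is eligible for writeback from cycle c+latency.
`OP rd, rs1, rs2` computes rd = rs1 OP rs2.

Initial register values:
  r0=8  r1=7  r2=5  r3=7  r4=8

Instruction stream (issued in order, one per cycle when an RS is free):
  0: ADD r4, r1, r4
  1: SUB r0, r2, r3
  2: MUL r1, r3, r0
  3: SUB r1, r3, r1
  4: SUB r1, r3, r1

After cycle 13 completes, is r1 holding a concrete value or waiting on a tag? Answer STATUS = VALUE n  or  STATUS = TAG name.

cycle 1: issue ADD r4<-Add1 // r0:8,r1:7,r2:5,r3:7,r4:Add1
cycle 2: issue SUB r0<-Add2 // r0:Add2,r1:7,r2:5,r3:7,r4:Add1
cycle 3: CDB Add1=15; issue MUL r1<-Mul1 // r0:Add2,r1:Mul1,r2:5,r3:7,r4:15
cycle 4: CDB Add2=-2; issue SUB r1<-Add1 // r0:-2,r1:Add1,r2:5,r3:7,r4:15
cycle 5: issue SUB r1<-Add2 // r0:-2,r1:Add2,r2:5,r3:7,r4:15
cycle 6: - // r0:-2,r1:Add2,r2:5,r3:7,r4:15
cycle 7: - // r0:-2,r1:Add2,r2:5,r3:7,r4:15
cycle 8: - // r0:-2,r1:Add2,r2:5,r3:7,r4:15
cycle 9: CDB Mul1=-14 // r0:-2,r1:Add2,r2:5,r3:7,r4:15
cycle 10: - // r0:-2,r1:Add2,r2:5,r3:7,r4:15
cycle 11: CDB Add1=21 // r0:-2,r1:Add2,r2:5,r3:7,r4:15
cycle 12: - // r0:-2,r1:Add2,r2:5,r3:7,r4:15
cycle 13: CDB Add2=-14 // r0:-2,r1:-14,r2:5,r3:7,r4:15

STATUS = VALUE -14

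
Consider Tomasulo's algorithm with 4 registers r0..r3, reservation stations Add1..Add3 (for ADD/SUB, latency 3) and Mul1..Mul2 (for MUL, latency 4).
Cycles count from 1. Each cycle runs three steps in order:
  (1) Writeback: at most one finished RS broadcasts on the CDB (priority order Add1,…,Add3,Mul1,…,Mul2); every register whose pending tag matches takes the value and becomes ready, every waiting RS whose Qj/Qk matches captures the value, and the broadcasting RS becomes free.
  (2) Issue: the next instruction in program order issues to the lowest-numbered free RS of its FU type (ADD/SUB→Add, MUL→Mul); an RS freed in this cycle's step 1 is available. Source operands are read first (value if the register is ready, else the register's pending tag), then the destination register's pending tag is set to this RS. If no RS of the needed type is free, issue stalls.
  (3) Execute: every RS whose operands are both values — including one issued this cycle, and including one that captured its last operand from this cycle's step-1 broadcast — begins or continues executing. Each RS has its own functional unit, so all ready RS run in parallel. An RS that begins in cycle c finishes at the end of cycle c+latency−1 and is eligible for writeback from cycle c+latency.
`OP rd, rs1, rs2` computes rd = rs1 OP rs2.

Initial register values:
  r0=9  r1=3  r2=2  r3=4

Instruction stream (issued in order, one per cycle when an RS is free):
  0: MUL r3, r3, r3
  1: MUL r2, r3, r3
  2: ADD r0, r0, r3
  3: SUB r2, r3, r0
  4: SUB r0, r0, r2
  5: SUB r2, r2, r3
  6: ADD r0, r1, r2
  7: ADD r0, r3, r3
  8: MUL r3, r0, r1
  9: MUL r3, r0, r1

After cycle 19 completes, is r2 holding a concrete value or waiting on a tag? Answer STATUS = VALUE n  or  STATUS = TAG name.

c1: issue MUL r3<-Mul1 | r0:9,r1:3,r2:2,r3:Mul1
c2: issue MUL r2<-Mul2 | r0:9,r1:3,r2:Mul2,r3:Mul1
c3: issue ADD r0<-Add1 | r0:Add1,r1:3,r2:Mul2,r3:Mul1
c4: issue SUB r2<-Add2 | r0:Add1,r1:3,r2:Add2,r3:Mul1
c5: CDB Mul1=16; issue SUB r0<-Add3 | r0:Add3,r1:3,r2:Add2,r3:16
c6: stall | r0:Add3,r1:3,r2:Add2,r3:16
c7: stall | r0:Add3,r1:3,r2:Add2,r3:16
c8: CDB Add1=25; issue SUB r2<-Add1 | r0:Add3,r1:3,r2:Add1,r3:16
c9: CDB Mul2=256; stall | r0:Add3,r1:3,r2:Add1,r3:16
c10: stall | r0:Add3,r1:3,r2:Add1,r3:16
c11: CDB Add2=-9; issue ADD r0<-Add2 | r0:Add2,r1:3,r2:Add1,r3:16
c12: stall | r0:Add2,r1:3,r2:Add1,r3:16
c13: stall | r0:Add2,r1:3,r2:Add1,r3:16
c14: CDB Add1=-25; issue ADD r0<-Add1 | r0:Add1,r1:3,r2:-25,r3:16
c15: CDB Add3=34; issue MUL r3<-Mul1 | r0:Add1,r1:3,r2:-25,r3:Mul1
c16: issue MUL r3<-Mul2 | r0:Add1,r1:3,r2:-25,r3:Mul2
c17: CDB Add1=32 | r0:32,r1:3,r2:-25,r3:Mul2
c18: CDB Add2=-22 | r0:32,r1:3,r2:-25,r3:Mul2
c19: - | r0:32,r1:3,r2:-25,r3:Mul2

STATUS = VALUE -25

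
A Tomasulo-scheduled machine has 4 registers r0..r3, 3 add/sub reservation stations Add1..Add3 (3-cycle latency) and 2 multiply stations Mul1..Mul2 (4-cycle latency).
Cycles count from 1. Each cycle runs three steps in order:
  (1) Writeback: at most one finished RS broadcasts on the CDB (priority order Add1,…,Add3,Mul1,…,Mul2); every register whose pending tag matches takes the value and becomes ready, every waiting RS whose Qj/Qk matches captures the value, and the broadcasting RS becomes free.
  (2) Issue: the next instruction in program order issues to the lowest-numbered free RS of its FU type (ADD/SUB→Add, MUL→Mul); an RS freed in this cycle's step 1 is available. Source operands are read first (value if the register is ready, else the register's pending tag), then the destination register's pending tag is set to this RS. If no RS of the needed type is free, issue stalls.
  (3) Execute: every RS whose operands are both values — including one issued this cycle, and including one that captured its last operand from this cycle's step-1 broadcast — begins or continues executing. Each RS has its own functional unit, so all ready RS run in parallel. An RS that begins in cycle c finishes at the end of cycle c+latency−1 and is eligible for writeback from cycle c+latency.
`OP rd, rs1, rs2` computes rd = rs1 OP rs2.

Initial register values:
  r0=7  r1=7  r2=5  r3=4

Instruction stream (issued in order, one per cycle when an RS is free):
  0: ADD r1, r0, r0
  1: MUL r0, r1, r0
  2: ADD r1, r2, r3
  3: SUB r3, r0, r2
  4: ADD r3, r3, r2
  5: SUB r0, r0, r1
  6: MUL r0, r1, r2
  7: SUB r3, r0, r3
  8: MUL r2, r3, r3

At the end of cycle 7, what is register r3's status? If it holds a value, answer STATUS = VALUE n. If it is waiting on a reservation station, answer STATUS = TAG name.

STATUS = TAG Add3

  c1: issue ADD r1<-Add1  regs: r0:7,r1:Add1,r2:5,r3:4
  c2: issue MUL r0<-Mul1  regs: r0:Mul1,r1:Add1,r2:5,r3:4
  c3: issue ADD r1<-Add2  regs: r0:Mul1,r1:Add2,r2:5,r3:4
  c4: CDB Add1=14; issue SUB r3<-Add1  regs: r0:Mul1,r1:Add2,r2:5,r3:Add1
  c5: issue ADD r3<-Add3  regs: r0:Mul1,r1:Add2,r2:5,r3:Add3
  c6: CDB Add2=9; issue SUB r0<-Add2  regs: r0:Add2,r1:9,r2:5,r3:Add3
  c7: issue MUL r0<-Mul2  regs: r0:Mul2,r1:9,r2:5,r3:Add3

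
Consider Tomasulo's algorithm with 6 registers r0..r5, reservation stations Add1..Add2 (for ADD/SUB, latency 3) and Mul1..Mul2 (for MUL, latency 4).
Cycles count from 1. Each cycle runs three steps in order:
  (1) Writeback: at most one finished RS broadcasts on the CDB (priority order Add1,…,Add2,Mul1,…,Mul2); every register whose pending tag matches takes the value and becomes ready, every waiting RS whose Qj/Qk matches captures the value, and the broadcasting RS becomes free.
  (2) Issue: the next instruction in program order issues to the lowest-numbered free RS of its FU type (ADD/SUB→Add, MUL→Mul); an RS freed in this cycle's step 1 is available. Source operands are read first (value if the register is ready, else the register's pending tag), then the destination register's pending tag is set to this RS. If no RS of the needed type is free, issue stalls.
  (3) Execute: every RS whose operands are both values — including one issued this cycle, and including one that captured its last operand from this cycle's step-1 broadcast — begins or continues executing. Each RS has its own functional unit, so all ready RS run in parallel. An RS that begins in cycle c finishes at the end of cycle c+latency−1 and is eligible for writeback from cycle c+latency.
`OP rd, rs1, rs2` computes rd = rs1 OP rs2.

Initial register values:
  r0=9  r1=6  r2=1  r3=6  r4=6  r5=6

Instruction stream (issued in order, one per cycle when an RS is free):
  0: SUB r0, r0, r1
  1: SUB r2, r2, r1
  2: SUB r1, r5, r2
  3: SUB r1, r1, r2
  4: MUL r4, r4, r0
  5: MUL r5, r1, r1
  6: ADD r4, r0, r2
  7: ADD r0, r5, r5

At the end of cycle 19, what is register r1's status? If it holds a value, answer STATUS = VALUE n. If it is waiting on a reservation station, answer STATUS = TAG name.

STATUS = VALUE 16

c1: issue SUB r0<-Add1 | r0:Add1,r1:6,r2:1,r3:6,r4:6,r5:6
c2: issue SUB r2<-Add2 | r0:Add1,r1:6,r2:Add2,r3:6,r4:6,r5:6
c3: stall | r0:Add1,r1:6,r2:Add2,r3:6,r4:6,r5:6
c4: CDB Add1=3; issue SUB r1<-Add1 | r0:3,r1:Add1,r2:Add2,r3:6,r4:6,r5:6
c5: CDB Add2=-5; issue SUB r1<-Add2 | r0:3,r1:Add2,r2:-5,r3:6,r4:6,r5:6
c6: issue MUL r4<-Mul1 | r0:3,r1:Add2,r2:-5,r3:6,r4:Mul1,r5:6
c7: issue MUL r5<-Mul2 | r0:3,r1:Add2,r2:-5,r3:6,r4:Mul1,r5:Mul2
c8: CDB Add1=11; issue ADD r4<-Add1 | r0:3,r1:Add2,r2:-5,r3:6,r4:Add1,r5:Mul2
c9: stall | r0:3,r1:Add2,r2:-5,r3:6,r4:Add1,r5:Mul2
c10: CDB Mul1=18; stall | r0:3,r1:Add2,r2:-5,r3:6,r4:Add1,r5:Mul2
c11: CDB Add1=-2; issue ADD r0<-Add1 | r0:Add1,r1:Add2,r2:-5,r3:6,r4:-2,r5:Mul2
c12: CDB Add2=16 | r0:Add1,r1:16,r2:-5,r3:6,r4:-2,r5:Mul2
c13: - | r0:Add1,r1:16,r2:-5,r3:6,r4:-2,r5:Mul2
c14: - | r0:Add1,r1:16,r2:-5,r3:6,r4:-2,r5:Mul2
c15: - | r0:Add1,r1:16,r2:-5,r3:6,r4:-2,r5:Mul2
c16: CDB Mul2=256 | r0:Add1,r1:16,r2:-5,r3:6,r4:-2,r5:256
c17: - | r0:Add1,r1:16,r2:-5,r3:6,r4:-2,r5:256
c18: - | r0:Add1,r1:16,r2:-5,r3:6,r4:-2,r5:256
c19: CDB Add1=512 | r0:512,r1:16,r2:-5,r3:6,r4:-2,r5:256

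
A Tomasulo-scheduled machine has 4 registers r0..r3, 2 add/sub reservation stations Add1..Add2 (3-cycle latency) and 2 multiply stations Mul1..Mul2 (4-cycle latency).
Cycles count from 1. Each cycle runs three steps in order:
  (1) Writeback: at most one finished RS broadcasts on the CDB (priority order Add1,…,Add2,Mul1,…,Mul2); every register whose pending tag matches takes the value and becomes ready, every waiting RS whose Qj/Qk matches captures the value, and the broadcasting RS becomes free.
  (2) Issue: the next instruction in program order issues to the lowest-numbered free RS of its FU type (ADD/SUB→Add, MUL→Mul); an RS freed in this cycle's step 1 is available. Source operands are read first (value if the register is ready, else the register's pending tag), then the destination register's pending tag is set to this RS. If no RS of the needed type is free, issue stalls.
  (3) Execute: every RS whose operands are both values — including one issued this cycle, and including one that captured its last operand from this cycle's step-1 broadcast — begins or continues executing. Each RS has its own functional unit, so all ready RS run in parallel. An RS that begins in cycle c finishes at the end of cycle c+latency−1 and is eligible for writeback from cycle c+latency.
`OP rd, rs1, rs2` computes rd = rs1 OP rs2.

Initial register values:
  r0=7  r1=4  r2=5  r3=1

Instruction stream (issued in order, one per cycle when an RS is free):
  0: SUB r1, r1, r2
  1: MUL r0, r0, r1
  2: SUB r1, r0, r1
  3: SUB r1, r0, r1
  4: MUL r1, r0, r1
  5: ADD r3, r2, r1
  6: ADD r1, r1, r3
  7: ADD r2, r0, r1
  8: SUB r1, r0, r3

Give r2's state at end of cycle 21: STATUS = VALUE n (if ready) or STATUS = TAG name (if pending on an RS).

cycle 1: issue SUB r1<-Add1 // r0:7,r1:Add1,r2:5,r3:1
cycle 2: issue MUL r0<-Mul1 // r0:Mul1,r1:Add1,r2:5,r3:1
cycle 3: issue SUB r1<-Add2 // r0:Mul1,r1:Add2,r2:5,r3:1
cycle 4: CDB Add1=-1; issue SUB r1<-Add1 // r0:Mul1,r1:Add1,r2:5,r3:1
cycle 5: issue MUL r1<-Mul2 // r0:Mul1,r1:Mul2,r2:5,r3:1
cycle 6: stall // r0:Mul1,r1:Mul2,r2:5,r3:1
cycle 7: stall // r0:Mul1,r1:Mul2,r2:5,r3:1
cycle 8: CDB Mul1=-7; stall // r0:-7,r1:Mul2,r2:5,r3:1
cycle 9: stall // r0:-7,r1:Mul2,r2:5,r3:1
cycle 10: stall // r0:-7,r1:Mul2,r2:5,r3:1
cycle 11: CDB Add2=-6; issue ADD r3<-Add2 // r0:-7,r1:Mul2,r2:5,r3:Add2
cycle 12: stall // r0:-7,r1:Mul2,r2:5,r3:Add2
cycle 13: stall // r0:-7,r1:Mul2,r2:5,r3:Add2
cycle 14: CDB Add1=-1; issue ADD r1<-Add1 // r0:-7,r1:Add1,r2:5,r3:Add2
cycle 15: stall // r0:-7,r1:Add1,r2:5,r3:Add2
cycle 16: stall // r0:-7,r1:Add1,r2:5,r3:Add2
cycle 17: stall // r0:-7,r1:Add1,r2:5,r3:Add2
cycle 18: CDB Mul2=7; stall // r0:-7,r1:Add1,r2:5,r3:Add2
cycle 19: stall // r0:-7,r1:Add1,r2:5,r3:Add2
cycle 20: stall // r0:-7,r1:Add1,r2:5,r3:Add2
cycle 21: CDB Add2=12; issue ADD r2<-Add2 // r0:-7,r1:Add1,r2:Add2,r3:12

STATUS = TAG Add2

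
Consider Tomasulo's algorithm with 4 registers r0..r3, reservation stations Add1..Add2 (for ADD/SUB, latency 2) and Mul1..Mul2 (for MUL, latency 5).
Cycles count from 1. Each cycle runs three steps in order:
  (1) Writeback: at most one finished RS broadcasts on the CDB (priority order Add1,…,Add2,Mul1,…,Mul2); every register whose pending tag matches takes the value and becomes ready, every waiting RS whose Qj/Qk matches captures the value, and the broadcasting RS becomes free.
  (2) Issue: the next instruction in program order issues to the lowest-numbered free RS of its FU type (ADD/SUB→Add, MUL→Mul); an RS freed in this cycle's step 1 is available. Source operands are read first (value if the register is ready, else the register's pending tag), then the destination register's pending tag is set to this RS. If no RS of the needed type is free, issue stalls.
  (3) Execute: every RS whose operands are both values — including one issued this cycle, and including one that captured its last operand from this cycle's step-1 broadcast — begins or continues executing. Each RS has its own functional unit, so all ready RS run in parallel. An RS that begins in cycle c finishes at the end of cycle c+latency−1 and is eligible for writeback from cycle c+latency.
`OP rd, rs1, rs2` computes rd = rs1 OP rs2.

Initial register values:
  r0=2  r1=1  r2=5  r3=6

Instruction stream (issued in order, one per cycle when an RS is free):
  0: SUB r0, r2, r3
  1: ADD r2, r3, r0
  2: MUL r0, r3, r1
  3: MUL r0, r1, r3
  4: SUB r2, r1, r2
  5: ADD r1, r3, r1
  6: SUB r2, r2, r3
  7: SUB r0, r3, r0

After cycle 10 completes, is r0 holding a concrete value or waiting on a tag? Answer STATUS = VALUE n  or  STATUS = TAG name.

STATUS = TAG Add2

  c1: issue SUB r0<-Add1  regs: r0:Add1,r1:1,r2:5,r3:6
  c2: issue ADD r2<-Add2  regs: r0:Add1,r1:1,r2:Add2,r3:6
  c3: CDB Add1=-1; issue MUL r0<-Mul1  regs: r0:Mul1,r1:1,r2:Add2,r3:6
  c4: issue MUL r0<-Mul2  regs: r0:Mul2,r1:1,r2:Add2,r3:6
  c5: CDB Add2=5; issue SUB r2<-Add1  regs: r0:Mul2,r1:1,r2:Add1,r3:6
  c6: issue ADD r1<-Add2  regs: r0:Mul2,r1:Add2,r2:Add1,r3:6
  c7: CDB Add1=-4; issue SUB r2<-Add1  regs: r0:Mul2,r1:Add2,r2:Add1,r3:6
  c8: CDB Add2=7; issue SUB r0<-Add2  regs: r0:Add2,r1:7,r2:Add1,r3:6
  c9: CDB Add1=-10  regs: r0:Add2,r1:7,r2:-10,r3:6
  c10: CDB Mul1=6  regs: r0:Add2,r1:7,r2:-10,r3:6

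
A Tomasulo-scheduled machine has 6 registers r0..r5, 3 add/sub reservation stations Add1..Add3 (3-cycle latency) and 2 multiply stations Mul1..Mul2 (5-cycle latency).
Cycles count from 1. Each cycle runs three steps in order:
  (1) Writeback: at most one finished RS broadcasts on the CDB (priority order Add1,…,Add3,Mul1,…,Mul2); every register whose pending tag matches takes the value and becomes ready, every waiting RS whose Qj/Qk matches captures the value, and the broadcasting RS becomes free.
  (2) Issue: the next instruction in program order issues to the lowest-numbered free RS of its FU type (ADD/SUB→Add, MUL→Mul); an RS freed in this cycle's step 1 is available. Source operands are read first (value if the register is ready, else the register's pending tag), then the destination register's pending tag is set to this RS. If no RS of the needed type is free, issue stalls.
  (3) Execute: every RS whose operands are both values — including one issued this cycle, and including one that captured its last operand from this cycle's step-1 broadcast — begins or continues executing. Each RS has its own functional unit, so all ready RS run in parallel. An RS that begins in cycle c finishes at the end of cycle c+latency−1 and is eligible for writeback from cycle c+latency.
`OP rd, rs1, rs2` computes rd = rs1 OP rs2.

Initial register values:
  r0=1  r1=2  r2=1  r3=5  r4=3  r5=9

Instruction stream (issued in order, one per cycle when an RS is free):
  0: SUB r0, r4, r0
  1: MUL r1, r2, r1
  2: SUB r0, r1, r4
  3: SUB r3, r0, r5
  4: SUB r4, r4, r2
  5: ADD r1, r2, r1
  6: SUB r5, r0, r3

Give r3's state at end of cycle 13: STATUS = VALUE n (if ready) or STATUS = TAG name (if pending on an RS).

STATUS = VALUE -10

  c1: issue SUB r0<-Add1  regs: r0:Add1,r1:2,r2:1,r3:5,r4:3,r5:9
  c2: issue MUL r1<-Mul1  regs: r0:Add1,r1:Mul1,r2:1,r3:5,r4:3,r5:9
  c3: issue SUB r0<-Add2  regs: r0:Add2,r1:Mul1,r2:1,r3:5,r4:3,r5:9
  c4: CDB Add1=2; issue SUB r3<-Add1  regs: r0:Add2,r1:Mul1,r2:1,r3:Add1,r4:3,r5:9
  c5: issue SUB r4<-Add3  regs: r0:Add2,r1:Mul1,r2:1,r3:Add1,r4:Add3,r5:9
  c6: stall  regs: r0:Add2,r1:Mul1,r2:1,r3:Add1,r4:Add3,r5:9
  c7: CDB Mul1=2; stall  regs: r0:Add2,r1:2,r2:1,r3:Add1,r4:Add3,r5:9
  c8: CDB Add3=2; issue ADD r1<-Add3  regs: r0:Add2,r1:Add3,r2:1,r3:Add1,r4:2,r5:9
  c9: stall  regs: r0:Add2,r1:Add3,r2:1,r3:Add1,r4:2,r5:9
  c10: CDB Add2=-1; issue SUB r5<-Add2  regs: r0:-1,r1:Add3,r2:1,r3:Add1,r4:2,r5:Add2
  c11: CDB Add3=3  regs: r0:-1,r1:3,r2:1,r3:Add1,r4:2,r5:Add2
  c12: -  regs: r0:-1,r1:3,r2:1,r3:Add1,r4:2,r5:Add2
  c13: CDB Add1=-10  regs: r0:-1,r1:3,r2:1,r3:-10,r4:2,r5:Add2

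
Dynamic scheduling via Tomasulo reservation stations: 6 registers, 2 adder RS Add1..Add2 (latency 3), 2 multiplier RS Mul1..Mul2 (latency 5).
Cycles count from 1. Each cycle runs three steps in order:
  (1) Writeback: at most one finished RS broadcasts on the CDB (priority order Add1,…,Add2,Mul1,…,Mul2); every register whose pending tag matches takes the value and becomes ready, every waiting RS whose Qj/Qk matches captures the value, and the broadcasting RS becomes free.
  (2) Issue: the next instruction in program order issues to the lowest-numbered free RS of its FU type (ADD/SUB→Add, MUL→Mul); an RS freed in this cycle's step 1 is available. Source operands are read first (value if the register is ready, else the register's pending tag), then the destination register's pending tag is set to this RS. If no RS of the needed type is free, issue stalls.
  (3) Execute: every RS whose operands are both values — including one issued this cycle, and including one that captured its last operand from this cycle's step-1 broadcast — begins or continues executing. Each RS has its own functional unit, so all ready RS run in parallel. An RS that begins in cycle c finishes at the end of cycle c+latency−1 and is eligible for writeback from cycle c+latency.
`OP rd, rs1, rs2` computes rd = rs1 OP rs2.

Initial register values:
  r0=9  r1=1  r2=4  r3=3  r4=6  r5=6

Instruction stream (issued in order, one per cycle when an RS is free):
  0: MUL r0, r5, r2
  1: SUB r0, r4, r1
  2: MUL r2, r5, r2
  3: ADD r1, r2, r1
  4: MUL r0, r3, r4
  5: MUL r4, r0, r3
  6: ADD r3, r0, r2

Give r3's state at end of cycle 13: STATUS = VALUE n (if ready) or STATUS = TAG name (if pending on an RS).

cycle 1: issue MUL r0<-Mul1 // r0:Mul1,r1:1,r2:4,r3:3,r4:6,r5:6
cycle 2: issue SUB r0<-Add1 // r0:Add1,r1:1,r2:4,r3:3,r4:6,r5:6
cycle 3: issue MUL r2<-Mul2 // r0:Add1,r1:1,r2:Mul2,r3:3,r4:6,r5:6
cycle 4: issue ADD r1<-Add2 // r0:Add1,r1:Add2,r2:Mul2,r3:3,r4:6,r5:6
cycle 5: CDB Add1=5; stall // r0:5,r1:Add2,r2:Mul2,r3:3,r4:6,r5:6
cycle 6: CDB Mul1=24; issue MUL r0<-Mul1 // r0:Mul1,r1:Add2,r2:Mul2,r3:3,r4:6,r5:6
cycle 7: stall // r0:Mul1,r1:Add2,r2:Mul2,r3:3,r4:6,r5:6
cycle 8: CDB Mul2=24; issue MUL r4<-Mul2 // r0:Mul1,r1:Add2,r2:24,r3:3,r4:Mul2,r5:6
cycle 9: issue ADD r3<-Add1 // r0:Mul1,r1:Add2,r2:24,r3:Add1,r4:Mul2,r5:6
cycle 10: - // r0:Mul1,r1:Add2,r2:24,r3:Add1,r4:Mul2,r5:6
cycle 11: CDB Add2=25 // r0:Mul1,r1:25,r2:24,r3:Add1,r4:Mul2,r5:6
cycle 12: CDB Mul1=18 // r0:18,r1:25,r2:24,r3:Add1,r4:Mul2,r5:6
cycle 13: - // r0:18,r1:25,r2:24,r3:Add1,r4:Mul2,r5:6

STATUS = TAG Add1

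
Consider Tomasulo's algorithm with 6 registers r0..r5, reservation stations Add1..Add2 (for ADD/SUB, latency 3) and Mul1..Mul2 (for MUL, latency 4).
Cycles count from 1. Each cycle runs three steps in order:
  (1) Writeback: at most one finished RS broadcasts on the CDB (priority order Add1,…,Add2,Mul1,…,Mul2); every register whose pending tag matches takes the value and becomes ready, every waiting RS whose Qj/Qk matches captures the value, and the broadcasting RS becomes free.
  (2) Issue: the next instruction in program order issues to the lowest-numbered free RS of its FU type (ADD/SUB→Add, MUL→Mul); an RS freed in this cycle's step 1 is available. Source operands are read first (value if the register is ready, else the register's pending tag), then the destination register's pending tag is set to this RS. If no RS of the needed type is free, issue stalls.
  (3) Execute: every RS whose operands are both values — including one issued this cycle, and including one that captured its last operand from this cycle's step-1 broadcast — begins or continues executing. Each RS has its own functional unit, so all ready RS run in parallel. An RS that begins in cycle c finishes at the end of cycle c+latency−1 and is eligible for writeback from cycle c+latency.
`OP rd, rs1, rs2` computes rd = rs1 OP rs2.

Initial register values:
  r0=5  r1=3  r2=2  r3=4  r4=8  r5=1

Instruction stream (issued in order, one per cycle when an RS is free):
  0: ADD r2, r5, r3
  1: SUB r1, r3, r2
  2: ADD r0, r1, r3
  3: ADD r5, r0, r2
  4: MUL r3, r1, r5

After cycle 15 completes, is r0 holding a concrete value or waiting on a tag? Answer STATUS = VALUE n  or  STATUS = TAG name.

STATUS = VALUE 3

  c1: issue ADD r2<-Add1  regs: r0:5,r1:3,r2:Add1,r3:4,r4:8,r5:1
  c2: issue SUB r1<-Add2  regs: r0:5,r1:Add2,r2:Add1,r3:4,r4:8,r5:1
  c3: stall  regs: r0:5,r1:Add2,r2:Add1,r3:4,r4:8,r5:1
  c4: CDB Add1=5; issue ADD r0<-Add1  regs: r0:Add1,r1:Add2,r2:5,r3:4,r4:8,r5:1
  c5: stall  regs: r0:Add1,r1:Add2,r2:5,r3:4,r4:8,r5:1
  c6: stall  regs: r0:Add1,r1:Add2,r2:5,r3:4,r4:8,r5:1
  c7: CDB Add2=-1; issue ADD r5<-Add2  regs: r0:Add1,r1:-1,r2:5,r3:4,r4:8,r5:Add2
  c8: issue MUL r3<-Mul1  regs: r0:Add1,r1:-1,r2:5,r3:Mul1,r4:8,r5:Add2
  c9: -  regs: r0:Add1,r1:-1,r2:5,r3:Mul1,r4:8,r5:Add2
  c10: CDB Add1=3  regs: r0:3,r1:-1,r2:5,r3:Mul1,r4:8,r5:Add2
  c11: -  regs: r0:3,r1:-1,r2:5,r3:Mul1,r4:8,r5:Add2
  c12: -  regs: r0:3,r1:-1,r2:5,r3:Mul1,r4:8,r5:Add2
  c13: CDB Add2=8  regs: r0:3,r1:-1,r2:5,r3:Mul1,r4:8,r5:8
  c14: -  regs: r0:3,r1:-1,r2:5,r3:Mul1,r4:8,r5:8
  c15: -  regs: r0:3,r1:-1,r2:5,r3:Mul1,r4:8,r5:8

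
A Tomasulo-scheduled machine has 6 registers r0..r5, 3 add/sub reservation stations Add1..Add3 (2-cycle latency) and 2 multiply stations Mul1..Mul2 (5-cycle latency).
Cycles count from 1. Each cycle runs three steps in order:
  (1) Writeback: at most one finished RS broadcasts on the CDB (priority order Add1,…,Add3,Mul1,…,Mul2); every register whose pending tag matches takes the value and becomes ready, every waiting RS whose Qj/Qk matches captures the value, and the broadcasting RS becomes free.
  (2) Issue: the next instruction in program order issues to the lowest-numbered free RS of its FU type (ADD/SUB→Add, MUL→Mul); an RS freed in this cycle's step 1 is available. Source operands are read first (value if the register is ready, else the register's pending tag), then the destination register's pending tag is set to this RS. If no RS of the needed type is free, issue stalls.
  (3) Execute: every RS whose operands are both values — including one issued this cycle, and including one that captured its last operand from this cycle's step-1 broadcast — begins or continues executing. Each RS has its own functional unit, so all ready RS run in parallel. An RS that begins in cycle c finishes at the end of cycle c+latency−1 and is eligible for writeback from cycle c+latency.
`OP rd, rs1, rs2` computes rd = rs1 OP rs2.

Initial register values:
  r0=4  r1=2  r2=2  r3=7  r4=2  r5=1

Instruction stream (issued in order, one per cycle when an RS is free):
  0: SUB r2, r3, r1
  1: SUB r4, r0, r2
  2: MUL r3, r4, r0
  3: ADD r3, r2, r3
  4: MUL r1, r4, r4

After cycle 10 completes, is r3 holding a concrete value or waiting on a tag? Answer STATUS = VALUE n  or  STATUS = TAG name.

  c1: issue SUB r2<-Add1  regs: r0:4,r1:2,r2:Add1,r3:7,r4:2,r5:1
  c2: issue SUB r4<-Add2  regs: r0:4,r1:2,r2:Add1,r3:7,r4:Add2,r5:1
  c3: CDB Add1=5; issue MUL r3<-Mul1  regs: r0:4,r1:2,r2:5,r3:Mul1,r4:Add2,r5:1
  c4: issue ADD r3<-Add1  regs: r0:4,r1:2,r2:5,r3:Add1,r4:Add2,r5:1
  c5: CDB Add2=-1; issue MUL r1<-Mul2  regs: r0:4,r1:Mul2,r2:5,r3:Add1,r4:-1,r5:1
  c6: -  regs: r0:4,r1:Mul2,r2:5,r3:Add1,r4:-1,r5:1
  c7: -  regs: r0:4,r1:Mul2,r2:5,r3:Add1,r4:-1,r5:1
  c8: -  regs: r0:4,r1:Mul2,r2:5,r3:Add1,r4:-1,r5:1
  c9: -  regs: r0:4,r1:Mul2,r2:5,r3:Add1,r4:-1,r5:1
  c10: CDB Mul1=-4  regs: r0:4,r1:Mul2,r2:5,r3:Add1,r4:-1,r5:1

STATUS = TAG Add1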